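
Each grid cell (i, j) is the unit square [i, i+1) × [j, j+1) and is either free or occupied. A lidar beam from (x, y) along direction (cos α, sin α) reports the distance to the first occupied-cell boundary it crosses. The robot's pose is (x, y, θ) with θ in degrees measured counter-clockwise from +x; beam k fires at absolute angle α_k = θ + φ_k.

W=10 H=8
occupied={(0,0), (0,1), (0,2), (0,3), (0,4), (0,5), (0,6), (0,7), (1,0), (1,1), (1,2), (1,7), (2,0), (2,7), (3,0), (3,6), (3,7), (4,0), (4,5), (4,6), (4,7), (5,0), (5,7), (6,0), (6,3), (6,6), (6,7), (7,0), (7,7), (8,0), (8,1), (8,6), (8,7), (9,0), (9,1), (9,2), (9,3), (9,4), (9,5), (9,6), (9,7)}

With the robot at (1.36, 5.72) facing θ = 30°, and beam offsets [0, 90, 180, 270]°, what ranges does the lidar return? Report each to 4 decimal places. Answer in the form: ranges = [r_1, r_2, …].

ranges = [1.8937, 0.7200, 0.4157, 5.4502]

beam 1: φ=0°, α=30°
  d=(0.8660,0.5000)  start (1,5)  tX=0.7390 tY=0.5600  stride 1/|dx|=1.1547 1/|dy|=2.0000
    cross y-line → (1,6), t=0.5600
    cross x-line → (2,6), t=0.7390
    cross x-line → (3,6), t=1.8937 (wall)
  → r_1 = 1.8937
beam 2: φ=90°, α=120°
  d=(-0.5000,0.8660)  start (1,5)  tX=0.7200 tY=0.3233  stride 1/|dx|=2.0000 1/|dy|=1.1547
    cross y-line → (1,6), t=0.3233
    cross x-line → (0,6), t=0.7200 (wall)
  → r_2 = 0.7200
beam 3: φ=180°, α=210°
  d=(-0.8660,-0.5000)  start (1,5)  tX=0.4157 tY=1.4400  stride 1/|dx|=1.1547 1/|dy|=2.0000
    cross x-line → (0,5), t=0.4157 (wall)
  → r_3 = 0.4157
beam 4: φ=270°, α=300°
  d=(0.5000,-0.8660)  start (1,5)  tX=1.2800 tY=0.8314  stride 1/|dx|=2.0000 1/|dy|=1.1547
    cross y-line → (1,4), t=0.8314
    cross x-line → (2,4), t=1.2800
    cross y-line → (2,3), t=1.9861
    cross y-line → (2,2), t=3.1408
    cross x-line → (3,2), t=3.2800
    cross y-line → (3,1), t=4.2955
    cross x-line → (4,1), t=5.2800
    cross y-line → (4,0), t=5.4502 (wall)
  → r_4 = 5.4502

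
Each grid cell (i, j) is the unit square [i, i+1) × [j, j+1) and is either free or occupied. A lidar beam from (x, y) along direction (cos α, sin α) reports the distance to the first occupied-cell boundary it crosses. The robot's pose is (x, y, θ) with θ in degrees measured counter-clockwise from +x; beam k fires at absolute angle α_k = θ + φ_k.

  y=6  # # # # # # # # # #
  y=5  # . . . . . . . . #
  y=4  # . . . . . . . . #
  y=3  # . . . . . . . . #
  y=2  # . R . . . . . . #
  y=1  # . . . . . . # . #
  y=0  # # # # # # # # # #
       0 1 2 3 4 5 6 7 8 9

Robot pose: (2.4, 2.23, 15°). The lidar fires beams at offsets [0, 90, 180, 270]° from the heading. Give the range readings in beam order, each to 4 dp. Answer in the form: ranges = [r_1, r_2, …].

ranges = [6.8328, 3.9030, 1.4494, 1.2734]

beam 1: φ=0°, α=15°
  d=(0.9659,0.2588)  start (2,2)  tX=0.6212 tY=2.9751  stride 1/|dx|=1.0353 1/|dy|=3.8637
    cross x-line → (3,2), t=0.6212
    cross x-line → (4,2), t=1.6564
    cross x-line → (5,2), t=2.6917
    cross y-line → (5,3), t=2.9751
    cross x-line → (6,3), t=3.7270
    cross x-line → (7,3), t=4.7623
    cross x-line → (8,3), t=5.7975
    cross x-line → (9,3), t=6.8328 (wall)
  → r_1 = 6.8328
beam 2: φ=90°, α=105°
  d=(-0.2588,0.9659)  start (2,2)  tX=1.5455 tY=0.7972  stride 1/|dx|=3.8637 1/|dy|=1.0353
    cross y-line → (2,3), t=0.7972
    cross x-line → (1,3), t=1.5455
    cross y-line → (1,4), t=1.8324
    cross y-line → (1,5), t=2.8677
    cross y-line → (1,6), t=3.9030 (wall)
  → r_2 = 3.9030
beam 3: φ=180°, α=195°
  d=(-0.9659,-0.2588)  start (2,2)  tX=0.4141 tY=0.8887  stride 1/|dx|=1.0353 1/|dy|=3.8637
    cross x-line → (1,2), t=0.4141
    cross y-line → (1,1), t=0.8887
    cross x-line → (0,1), t=1.4494 (wall)
  → r_3 = 1.4494
beam 4: φ=270°, α=285°
  d=(0.2588,-0.9659)  start (2,2)  tX=2.3182 tY=0.2381  stride 1/|dx|=3.8637 1/|dy|=1.0353
    cross y-line → (2,1), t=0.2381
    cross y-line → (2,0), t=1.2734 (wall)
  → r_4 = 1.2734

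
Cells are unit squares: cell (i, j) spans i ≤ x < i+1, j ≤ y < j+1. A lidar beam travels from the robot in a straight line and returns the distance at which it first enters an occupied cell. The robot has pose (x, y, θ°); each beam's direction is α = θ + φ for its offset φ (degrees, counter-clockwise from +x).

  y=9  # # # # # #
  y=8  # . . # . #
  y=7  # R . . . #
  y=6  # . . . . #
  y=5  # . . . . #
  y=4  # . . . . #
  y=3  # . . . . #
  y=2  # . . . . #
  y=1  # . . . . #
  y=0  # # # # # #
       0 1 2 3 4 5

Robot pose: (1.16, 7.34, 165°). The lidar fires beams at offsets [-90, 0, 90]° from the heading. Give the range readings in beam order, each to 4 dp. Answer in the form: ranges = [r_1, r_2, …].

beam 1: φ=-90°, α=75°
  cosα=0.2588 sinα=0.9659 | (1,7) | tMaxX 3.2455 tMaxY 0.6833 | tΔX 3.8637 tΔY 1.0353
    t=0.6833 [y] (1,8)
    t=1.7186 [y] (1,9) — stop
  → r_1 = 1.7186
beam 2: φ=0°, α=165°
  cosα=-0.9659 sinα=0.2588 | (1,7) | tMaxX 0.1656 tMaxY 2.5500 | tΔX 1.0353 tΔY 3.8637
    t=0.1656 [x] (0,7) — stop
  → r_2 = 0.1656
beam 3: φ=90°, α=255°
  cosα=-0.2588 sinα=-0.9659 | (1,7) | tMaxX 0.6182 tMaxY 0.3520 | tΔX 3.8637 tΔY 1.0353
    t=0.3520 [y] (1,6)
    t=0.6182 [x] (0,6) — stop
  → r_3 = 0.6182

ranges = [1.7186, 0.1656, 0.6182]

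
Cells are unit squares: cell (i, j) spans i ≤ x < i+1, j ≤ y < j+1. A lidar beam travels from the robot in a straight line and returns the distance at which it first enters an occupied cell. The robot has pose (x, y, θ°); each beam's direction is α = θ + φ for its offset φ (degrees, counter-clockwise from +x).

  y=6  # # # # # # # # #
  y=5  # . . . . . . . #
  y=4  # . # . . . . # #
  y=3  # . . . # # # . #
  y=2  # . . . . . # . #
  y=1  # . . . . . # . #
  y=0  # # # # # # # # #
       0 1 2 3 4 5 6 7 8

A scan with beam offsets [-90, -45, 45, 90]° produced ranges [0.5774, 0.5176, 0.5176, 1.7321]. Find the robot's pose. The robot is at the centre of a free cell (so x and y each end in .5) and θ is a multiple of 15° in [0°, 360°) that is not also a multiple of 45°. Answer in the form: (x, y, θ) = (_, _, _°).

Candidates: 28 free-cell centres × 16 headings = 448 poses. Raycast each; keep the one whose scan matches to 4 dp.
  (2.5, 3.5, 345°): beam 1 = 2.5882 ≠ 0.5774 ✗
  (5.5, 1.5, 300°): beam 1 = 1.0000 ≠ 0.5774 ✗
  (7.5, 3.5, 345°): beam 1 = 1.9319 ≠ 0.5774 ✗
  …
  (6.5, 4.5, 330°): r_1=0.5774, r_2=0.5176, r_3=0.5176, r_4=1.7321 — all match ✓
Only this pose fits every beam.

(x, y, θ) = (6.5, 4.5, 330°)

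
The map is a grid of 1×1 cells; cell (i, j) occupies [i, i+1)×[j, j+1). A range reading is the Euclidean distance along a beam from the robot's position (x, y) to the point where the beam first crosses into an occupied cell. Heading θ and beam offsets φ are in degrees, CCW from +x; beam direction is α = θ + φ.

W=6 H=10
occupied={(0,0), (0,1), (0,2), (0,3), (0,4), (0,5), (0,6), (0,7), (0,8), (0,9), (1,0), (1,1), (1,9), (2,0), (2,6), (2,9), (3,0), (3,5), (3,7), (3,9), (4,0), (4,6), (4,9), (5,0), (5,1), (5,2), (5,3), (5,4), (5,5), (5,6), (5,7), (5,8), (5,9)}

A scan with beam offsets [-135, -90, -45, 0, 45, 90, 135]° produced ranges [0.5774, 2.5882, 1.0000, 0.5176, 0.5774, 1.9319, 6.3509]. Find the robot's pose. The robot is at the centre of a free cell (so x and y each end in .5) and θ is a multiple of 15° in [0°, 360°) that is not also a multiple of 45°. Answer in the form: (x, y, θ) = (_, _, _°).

Enumerate (i+0.5, j+0.5, θ) over the 27 free cells and 16 admissible headings. For each, cast all 7 beams and compare to the given ranges.
  (2.5, 1.5, 165°): beam 1 = 2.8868 ≠ 0.5774 ✗
  (4.5, 2.5, 285°): beam 1 = 4.0415 ≠ 0.5774 ✗
  (4.5, 3.5, 255°): beam 1 = 1.7321 ≠ 0.5774 ✗
  (3.5, 4.5, 195°): beam 2 = 0.5176 ≠ 2.5882 ✗
  …
  (1.5, 6.5, 165°): r_1=0.5774, r_2=2.5882, r_3=1.0000, r_4=0.5176, r_5=0.5774, r_6=1.9319, r_7=6.3509 — all match ✓
Unique over the lattice → pose = (1.5, 6.5, 165°).

(x, y, θ) = (1.5, 6.5, 165°)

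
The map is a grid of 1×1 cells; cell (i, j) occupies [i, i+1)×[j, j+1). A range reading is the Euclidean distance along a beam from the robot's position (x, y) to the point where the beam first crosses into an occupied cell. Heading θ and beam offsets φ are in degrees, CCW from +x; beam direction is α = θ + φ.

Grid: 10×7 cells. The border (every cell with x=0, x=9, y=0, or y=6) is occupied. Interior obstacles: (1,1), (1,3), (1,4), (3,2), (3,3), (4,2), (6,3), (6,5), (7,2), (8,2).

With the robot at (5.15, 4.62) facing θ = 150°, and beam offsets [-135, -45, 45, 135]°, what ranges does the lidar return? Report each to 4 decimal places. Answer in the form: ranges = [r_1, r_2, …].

ranges = [1.4682, 1.4287, 3.2611, 3.7477]

beam 1: φ=-135°, α=15°
  d=(0.9659,0.2588)  start (5,4)  tX=0.8800 tY=1.4682  stride 1/|dx|=1.0353 1/|dy|=3.8637
    cross x-line → (6,4), t=0.8800
    cross y-line → (6,5), t=1.4682 (wall)
  → r_1 = 1.4682
beam 2: φ=-45°, α=105°
  d=(-0.2588,0.9659)  start (5,4)  tX=0.5796 tY=0.3934  stride 1/|dx|=3.8637 1/|dy|=1.0353
    cross y-line → (5,5), t=0.3934
    cross x-line → (4,5), t=0.5796
    cross y-line → (4,6), t=1.4287 (wall)
  → r_2 = 1.4287
beam 3: φ=45°, α=195°
  d=(-0.9659,-0.2588)  start (5,4)  tX=0.1553 tY=2.3955  stride 1/|dx|=1.0353 1/|dy|=3.8637
    cross x-line → (4,4), t=0.1553
    cross x-line → (3,4), t=1.1906
    cross x-line → (2,4), t=2.2258
    cross y-line → (2,3), t=2.3955
    cross x-line → (1,3), t=3.2611 (wall)
  → r_3 = 3.2611
beam 4: φ=135°, α=285°
  d=(0.2588,-0.9659)  start (5,4)  tX=3.2841 tY=0.6419  stride 1/|dx|=3.8637 1/|dy|=1.0353
    cross y-line → (5,3), t=0.6419
    cross y-line → (5,2), t=1.6771
    cross y-line → (5,1), t=2.7124
    cross x-line → (6,1), t=3.2841
    cross y-line → (6,0), t=3.7477 (wall)
  → r_4 = 3.7477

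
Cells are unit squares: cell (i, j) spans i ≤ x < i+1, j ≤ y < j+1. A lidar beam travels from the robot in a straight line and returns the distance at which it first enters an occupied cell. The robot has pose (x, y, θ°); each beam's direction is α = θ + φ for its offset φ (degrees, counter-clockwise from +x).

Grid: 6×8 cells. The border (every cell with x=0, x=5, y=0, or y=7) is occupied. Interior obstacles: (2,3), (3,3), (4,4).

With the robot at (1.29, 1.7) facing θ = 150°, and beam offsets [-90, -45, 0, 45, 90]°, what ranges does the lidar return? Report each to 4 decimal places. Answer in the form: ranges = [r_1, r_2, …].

beam 1: φ=-90°, α=60°
  direction (0.5000, 0.8660); cell (1,1); t to first gridline: x 1.4200, y 0.3464 (then +2.0000 / +1.1547)
    (1,2) via y @ 0.3464
    (2,2) via x @ 1.4200
    (2,3) via y @ 1.5011  # hit
  → r_1 = 1.5011
beam 2: φ=-45°, α=105°
  direction (-0.2588, 0.9659); cell (1,1); t to first gridline: x 1.1205, y 0.3106 (then +3.8637 / +1.0353)
    (1,2) via y @ 0.3106
    (0,2) via x @ 1.1205  # hit
  → r_2 = 1.1205
beam 3: φ=0°, α=150°
  direction (-0.8660, 0.5000); cell (1,1); t to first gridline: x 0.3349, y 0.6000 (then +1.1547 / +2.0000)
    (0,1) via x @ 0.3349  # hit
  → r_3 = 0.3349
beam 4: φ=45°, α=195°
  direction (-0.9659, -0.2588); cell (1,1); t to first gridline: x 0.3002, y 2.7046 (then +1.0353 / +3.8637)
    (0,1) via x @ 0.3002  # hit
  → r_4 = 0.3002
beam 5: φ=90°, α=240°
  direction (-0.5000, -0.8660); cell (1,1); t to first gridline: x 0.5800, y 0.8083 (then +2.0000 / +1.1547)
    (0,1) via x @ 0.5800  # hit
  → r_5 = 0.5800

ranges = [1.5011, 1.1205, 0.3349, 0.3002, 0.5800]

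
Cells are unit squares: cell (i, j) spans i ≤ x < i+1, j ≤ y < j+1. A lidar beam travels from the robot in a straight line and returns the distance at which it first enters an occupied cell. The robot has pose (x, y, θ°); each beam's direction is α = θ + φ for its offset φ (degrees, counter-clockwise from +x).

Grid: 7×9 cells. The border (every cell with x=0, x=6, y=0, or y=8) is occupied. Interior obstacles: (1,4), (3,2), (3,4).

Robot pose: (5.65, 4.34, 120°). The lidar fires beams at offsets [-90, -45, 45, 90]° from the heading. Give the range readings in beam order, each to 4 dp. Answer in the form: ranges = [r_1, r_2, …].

beam 1: φ=-90°, α=30°
  cosα=0.8660 sinα=0.5000 | (5,4) | tMaxX 0.4041 tMaxY 1.3200 | tΔX 1.1547 tΔY 2.0000
    t=0.4041 [x] (6,4) — stop
  → r_1 = 0.4041
beam 2: φ=-45°, α=75°
  cosα=0.2588 sinα=0.9659 | (5,4) | tMaxX 1.3523 tMaxY 0.6833 | tΔX 3.8637 tΔY 1.0353
    t=0.6833 [y] (5,5)
    t=1.3523 [x] (6,5) — stop
  → r_2 = 1.3523
beam 3: φ=45°, α=165°
  cosα=-0.9659 sinα=0.2588 | (5,4) | tMaxX 0.6729 tMaxY 2.5500 | tΔX 1.0353 tΔY 3.8637
    t=0.6729 [x] (4,4)
    t=1.7082 [x] (3,4) — stop
  → r_3 = 1.7082
beam 4: φ=90°, α=210°
  cosα=-0.8660 sinα=-0.5000 | (5,4) | tMaxX 0.7506 tMaxY 0.6800 | tΔX 1.1547 tΔY 2.0000
    t=0.6800 [y] (5,3)
    t=0.7506 [x] (4,3)
    t=1.9053 [x] (3,3)
    t=2.6800 [y] (3,2) — stop
  → r_4 = 2.6800

ranges = [0.4041, 1.3523, 1.7082, 2.6800]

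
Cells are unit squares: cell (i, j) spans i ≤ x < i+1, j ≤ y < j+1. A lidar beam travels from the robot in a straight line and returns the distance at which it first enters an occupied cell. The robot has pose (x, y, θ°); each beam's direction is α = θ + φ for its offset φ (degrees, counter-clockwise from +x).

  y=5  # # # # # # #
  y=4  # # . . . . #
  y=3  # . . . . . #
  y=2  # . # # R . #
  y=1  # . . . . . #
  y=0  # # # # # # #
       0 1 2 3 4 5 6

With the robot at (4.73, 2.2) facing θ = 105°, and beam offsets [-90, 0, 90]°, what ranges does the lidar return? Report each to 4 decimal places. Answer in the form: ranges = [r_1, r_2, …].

ranges = [1.3148, 2.8988, 0.7558]

beam 1: φ=-90°, α=15°
  direction (0.9659, 0.2588); cell (4,2); t to first gridline: x 0.2795, y 3.0910 (then +1.0353 / +3.8637)
    (5,2) via x @ 0.2795
    (6,2) via x @ 1.3148  # hit
  → r_1 = 1.3148
beam 2: φ=0°, α=105°
  direction (-0.2588, 0.9659); cell (4,2); t to first gridline: x 2.8205, y 0.8282 (then +3.8637 / +1.0353)
    (4,3) via y @ 0.8282
    (4,4) via y @ 1.8635
    (3,4) via x @ 2.8205
    (3,5) via y @ 2.8988  # hit
  → r_2 = 2.8988
beam 3: φ=90°, α=195°
  direction (-0.9659, -0.2588); cell (4,2); t to first gridline: x 0.7558, y 0.7727 (then +1.0353 / +3.8637)
    (3,2) via x @ 0.7558  # hit
  → r_3 = 0.7558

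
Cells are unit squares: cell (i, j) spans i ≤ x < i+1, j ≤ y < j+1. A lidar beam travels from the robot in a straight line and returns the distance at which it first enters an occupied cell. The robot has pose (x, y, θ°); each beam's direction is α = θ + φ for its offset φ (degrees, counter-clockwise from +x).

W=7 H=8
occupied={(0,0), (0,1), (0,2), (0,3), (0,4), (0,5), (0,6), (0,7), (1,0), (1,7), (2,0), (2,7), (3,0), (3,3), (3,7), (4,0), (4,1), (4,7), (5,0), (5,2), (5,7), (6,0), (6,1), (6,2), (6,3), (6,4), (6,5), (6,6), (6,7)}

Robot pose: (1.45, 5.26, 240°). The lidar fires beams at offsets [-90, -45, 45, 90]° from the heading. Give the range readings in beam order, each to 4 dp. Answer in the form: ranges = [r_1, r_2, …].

ranges = [0.5196, 0.4659, 4.4103, 2.5200]

beam 1: φ=-90°, α=150°
  cosα=-0.8660 sinα=0.5000 | (1,5) | tMaxX 0.5196 tMaxY 1.4800 | tΔX 1.1547 tΔY 2.0000
    t=0.5196 [x] (0,5) — stop
  → r_1 = 0.5196
beam 2: φ=-45°, α=195°
  cosα=-0.9659 sinα=-0.2588 | (1,5) | tMaxX 0.4659 tMaxY 1.0046 | tΔX 1.0353 tΔY 3.8637
    t=0.4659 [x] (0,5) — stop
  → r_2 = 0.4659
beam 3: φ=45°, α=285°
  cosα=0.2588 sinα=-0.9659 | (1,5) | tMaxX 2.1250 tMaxY 0.2692 | tΔX 3.8637 tΔY 1.0353
    t=0.2692 [y] (1,4)
    t=1.3044 [y] (1,3)
    t=2.1250 [x] (2,3)
    t=2.3397 [y] (2,2)
    t=3.3750 [y] (2,1)
    t=4.4103 [y] (2,0) — stop
  → r_3 = 4.4103
beam 4: φ=90°, α=330°
  cosα=0.8660 sinα=-0.5000 | (1,5) | tMaxX 0.6351 tMaxY 0.5200 | tΔX 1.1547 tΔY 2.0000
    t=0.5200 [y] (1,4)
    t=0.6351 [x] (2,4)
    t=1.7898 [x] (3,4)
    t=2.5200 [y] (3,3) — stop
  → r_4 = 2.5200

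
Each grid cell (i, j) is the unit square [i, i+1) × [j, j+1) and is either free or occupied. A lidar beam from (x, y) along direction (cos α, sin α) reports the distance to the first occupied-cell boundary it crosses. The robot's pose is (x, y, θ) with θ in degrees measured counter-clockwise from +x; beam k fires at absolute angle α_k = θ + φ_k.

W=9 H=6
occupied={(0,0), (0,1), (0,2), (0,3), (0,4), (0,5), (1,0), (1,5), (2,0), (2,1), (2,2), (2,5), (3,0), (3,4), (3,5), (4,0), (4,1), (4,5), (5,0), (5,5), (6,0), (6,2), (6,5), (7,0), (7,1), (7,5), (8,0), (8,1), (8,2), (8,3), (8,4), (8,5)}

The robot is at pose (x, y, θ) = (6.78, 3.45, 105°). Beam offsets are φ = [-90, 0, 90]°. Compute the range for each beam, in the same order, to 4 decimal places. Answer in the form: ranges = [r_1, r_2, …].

ranges = [1.2630, 1.6047, 3.9133]

beam 1: φ=-90°, α=15°
  direction (0.9659, 0.2588); cell (6,3); t to first gridline: x 0.2278, y 2.1250 (then +1.0353 / +3.8637)
    (7,3) via x @ 0.2278
    (8,3) via x @ 1.2630  # hit
  → r_1 = 1.2630
beam 2: φ=0°, α=105°
  direction (-0.2588, 0.9659); cell (6,3); t to first gridline: x 3.0137, y 0.5694 (then +3.8637 / +1.0353)
    (6,4) via y @ 0.5694
    (6,5) via y @ 1.6047  # hit
  → r_2 = 1.6047
beam 3: φ=90°, α=195°
  direction (-0.9659, -0.2588); cell (6,3); t to first gridline: x 0.8075, y 1.7387 (then +1.0353 / +3.8637)
    (5,3) via x @ 0.8075
    (5,2) via y @ 1.7387
    (4,2) via x @ 1.8428
    (3,2) via x @ 2.8781
    (2,2) via x @ 3.9133  # hit
  → r_3 = 3.9133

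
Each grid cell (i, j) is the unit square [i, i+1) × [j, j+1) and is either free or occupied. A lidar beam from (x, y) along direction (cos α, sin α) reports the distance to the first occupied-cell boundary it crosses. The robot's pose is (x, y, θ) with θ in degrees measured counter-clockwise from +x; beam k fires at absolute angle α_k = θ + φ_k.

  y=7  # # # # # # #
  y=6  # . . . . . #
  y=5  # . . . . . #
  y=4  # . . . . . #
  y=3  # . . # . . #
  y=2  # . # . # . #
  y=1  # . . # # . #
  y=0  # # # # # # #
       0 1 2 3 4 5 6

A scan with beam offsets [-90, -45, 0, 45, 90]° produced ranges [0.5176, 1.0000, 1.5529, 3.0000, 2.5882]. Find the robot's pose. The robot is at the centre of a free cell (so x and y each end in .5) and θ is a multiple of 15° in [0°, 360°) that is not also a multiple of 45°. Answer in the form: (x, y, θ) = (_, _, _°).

(x, y, θ) = (2.5, 6.5, 195°)

Candidates: 25 free-cell centres × 16 headings = 400 poses. Raycast each; keep the one whose scan matches to 4 dp.
  (2.5, 3.5, 285°): beam 1 = 1.5529 ≠ 0.5176 ✗
  (2.5, 4.5, 150°): beam 1 = 2.8868 ≠ 0.5176 ✗
  (1.5, 3.5, 345°): beam 1 = 1.9319 ≠ 0.5176 ✗
  …
  (2.5, 6.5, 195°): r_1=0.5176, r_2=1.0000, r_3=1.5529, r_4=3.0000, r_5=2.5882 — all match ✓
Only this pose fits every beam.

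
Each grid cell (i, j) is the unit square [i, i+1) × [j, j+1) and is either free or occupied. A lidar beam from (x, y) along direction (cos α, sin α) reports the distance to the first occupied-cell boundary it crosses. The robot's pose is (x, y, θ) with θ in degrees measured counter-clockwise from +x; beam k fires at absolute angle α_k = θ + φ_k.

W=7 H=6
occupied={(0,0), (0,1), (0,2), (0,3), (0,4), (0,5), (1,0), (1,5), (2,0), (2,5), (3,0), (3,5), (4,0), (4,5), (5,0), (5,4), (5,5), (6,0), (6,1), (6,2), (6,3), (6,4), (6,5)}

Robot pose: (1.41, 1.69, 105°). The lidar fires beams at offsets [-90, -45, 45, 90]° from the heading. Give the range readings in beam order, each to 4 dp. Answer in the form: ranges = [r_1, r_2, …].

ranges = [4.7519, 3.8221, 0.4734, 0.4245]

beam 1: φ=-90°, α=15°
  dir = (cos 15°, sin 15°) = (0.9659, 0.2588); from cell (1,1)
  next x-line at t=0.6108, next y-line at t=1.1977; Δt_x=1.0353, Δt_y=3.8637
    x: enter (2,1) at t=0.6108
    y: enter (2,2) at t=1.1977
    x: enter (3,2) at t=1.6461
    x: enter (4,2) at t=2.6814
    x: enter (5,2) at t=3.7166
    x: enter (6,2) at t=4.7519 ← occupied
  → r_1 = 4.7519
beam 2: φ=-45°, α=60°
  dir = (cos 60°, sin 60°) = (0.5000, 0.8660); from cell (1,1)
  next x-line at t=1.1800, next y-line at t=0.3580; Δt_x=2.0000, Δt_y=1.1547
    y: enter (1,2) at t=0.3580
    x: enter (2,2) at t=1.1800
    y: enter (2,3) at t=1.5127
    y: enter (2,4) at t=2.6674
    x: enter (3,4) at t=3.1800
    y: enter (3,5) at t=3.8221 ← occupied
  → r_2 = 3.8221
beam 3: φ=45°, α=150°
  dir = (cos 150°, sin 150°) = (-0.8660, 0.5000); from cell (1,1)
  next x-line at t=0.4734, next y-line at t=0.6200; Δt_x=1.1547, Δt_y=2.0000
    x: enter (0,1) at t=0.4734 ← occupied
  → r_3 = 0.4734
beam 4: φ=90°, α=195°
  dir = (cos 195°, sin 195°) = (-0.9659, -0.2588); from cell (1,1)
  next x-line at t=0.4245, next y-line at t=2.6660; Δt_x=1.0353, Δt_y=3.8637
    x: enter (0,1) at t=0.4245 ← occupied
  → r_4 = 0.4245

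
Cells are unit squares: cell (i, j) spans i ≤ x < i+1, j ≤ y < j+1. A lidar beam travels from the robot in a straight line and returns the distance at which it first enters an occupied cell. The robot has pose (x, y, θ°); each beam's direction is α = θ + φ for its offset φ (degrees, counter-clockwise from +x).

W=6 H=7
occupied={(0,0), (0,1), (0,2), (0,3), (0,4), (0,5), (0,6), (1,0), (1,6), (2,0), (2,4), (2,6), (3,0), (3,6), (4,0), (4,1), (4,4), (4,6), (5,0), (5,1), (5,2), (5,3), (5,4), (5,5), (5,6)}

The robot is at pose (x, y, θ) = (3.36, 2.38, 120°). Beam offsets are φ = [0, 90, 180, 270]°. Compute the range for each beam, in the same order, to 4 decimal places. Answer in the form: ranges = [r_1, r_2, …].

ranges = [1.8706, 2.7251, 1.2800, 1.8937]

beam 1: φ=0°, α=120°
  direction (-0.5000, 0.8660); cell (3,2); t to first gridline: x 0.7200, y 0.7159 (then +2.0000 / +1.1547)
    (3,3) via y @ 0.7159
    (2,3) via x @ 0.7200
    (2,4) via y @ 1.8706  # hit
  → r_1 = 1.8706
beam 2: φ=90°, α=210°
  direction (-0.8660, -0.5000); cell (3,2); t to first gridline: x 0.4157, y 0.7600 (then +1.1547 / +2.0000)
    (2,2) via x @ 0.4157
    (2,1) via y @ 0.7600
    (1,1) via x @ 1.5704
    (0,1) via x @ 2.7251  # hit
  → r_2 = 2.7251
beam 3: φ=180°, α=300°
  direction (0.5000, -0.8660); cell (3,2); t to first gridline: x 1.2800, y 0.4388 (then +2.0000 / +1.1547)
    (3,1) via y @ 0.4388
    (4,1) via x @ 1.2800  # hit
  → r_3 = 1.2800
beam 4: φ=270°, α=30°
  direction (0.8660, 0.5000); cell (3,2); t to first gridline: x 0.7390, y 1.2400 (then +1.1547 / +2.0000)
    (4,2) via x @ 0.7390
    (4,3) via y @ 1.2400
    (5,3) via x @ 1.8937  # hit
  → r_4 = 1.8937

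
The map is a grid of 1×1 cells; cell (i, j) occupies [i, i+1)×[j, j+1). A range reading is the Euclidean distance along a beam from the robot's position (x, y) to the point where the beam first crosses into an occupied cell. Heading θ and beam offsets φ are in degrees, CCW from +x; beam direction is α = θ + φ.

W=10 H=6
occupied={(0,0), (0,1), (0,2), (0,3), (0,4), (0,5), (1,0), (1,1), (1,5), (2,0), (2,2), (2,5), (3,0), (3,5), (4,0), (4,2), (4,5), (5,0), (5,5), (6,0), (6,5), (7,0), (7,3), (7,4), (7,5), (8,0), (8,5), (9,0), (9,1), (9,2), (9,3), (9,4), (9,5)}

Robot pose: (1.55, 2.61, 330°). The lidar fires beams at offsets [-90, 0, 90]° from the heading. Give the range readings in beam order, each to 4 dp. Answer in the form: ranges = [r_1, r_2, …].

beam 1: φ=-90°, α=240°
  d=(-0.5000,-0.8660)  start (1,2)  tX=1.1000 tY=0.7044  stride 1/|dx|=2.0000 1/|dy|=1.1547
    cross y-line → (1,1), t=0.7044 (wall)
  → r_1 = 0.7044
beam 2: φ=0°, α=330°
  d=(0.8660,-0.5000)  start (1,2)  tX=0.5196 tY=1.2200  stride 1/|dx|=1.1547 1/|dy|=2.0000
    cross x-line → (2,2), t=0.5196 (wall)
  → r_2 = 0.5196
beam 3: φ=90°, α=60°
  d=(0.5000,0.8660)  start (1,2)  tX=0.9000 tY=0.4503  stride 1/|dx|=2.0000 1/|dy|=1.1547
    cross y-line → (1,3), t=0.4503
    cross x-line → (2,3), t=0.9000
    cross y-line → (2,4), t=1.6050
    cross y-line → (2,5), t=2.7597 (wall)
  → r_3 = 2.7597

ranges = [0.7044, 0.5196, 2.7597]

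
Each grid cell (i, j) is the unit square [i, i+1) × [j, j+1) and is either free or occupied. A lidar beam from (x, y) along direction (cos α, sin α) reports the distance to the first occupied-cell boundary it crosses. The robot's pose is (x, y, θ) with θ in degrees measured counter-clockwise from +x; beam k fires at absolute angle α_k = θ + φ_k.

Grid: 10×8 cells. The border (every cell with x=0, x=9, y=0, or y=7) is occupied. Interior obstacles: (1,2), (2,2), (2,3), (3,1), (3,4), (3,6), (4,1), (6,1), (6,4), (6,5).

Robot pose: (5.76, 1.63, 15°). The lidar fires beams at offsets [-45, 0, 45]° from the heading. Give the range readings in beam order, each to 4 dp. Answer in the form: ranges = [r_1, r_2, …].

beam 1: φ=-45°, α=330°
  direction (0.8660, -0.5000); cell (5,1); t to first gridline: x 0.2771, y 1.2600 (then +1.1547 / +2.0000)
    (6,1) via x @ 0.2771  # hit
  → r_1 = 0.2771
beam 2: φ=0°, α=15°
  direction (0.9659, 0.2588); cell (5,1); t to first gridline: x 0.2485, y 1.4296 (then +1.0353 / +3.8637)
    (6,1) via x @ 0.2485  # hit
  → r_2 = 0.2485
beam 3: φ=45°, α=60°
  direction (0.5000, 0.8660); cell (5,1); t to first gridline: x 0.4800, y 0.4272 (then +2.0000 / +1.1547)
    (5,2) via y @ 0.4272
    (6,2) via x @ 0.4800
    (6,3) via y @ 1.5819
    (7,3) via x @ 2.4800
    (7,4) via y @ 2.7366
    (7,5) via y @ 3.8913
    (8,5) via x @ 4.4800
    (8,6) via y @ 5.0460
    (8,7) via y @ 6.2007  # hit
  → r_3 = 6.2007

ranges = [0.2771, 0.2485, 6.2007]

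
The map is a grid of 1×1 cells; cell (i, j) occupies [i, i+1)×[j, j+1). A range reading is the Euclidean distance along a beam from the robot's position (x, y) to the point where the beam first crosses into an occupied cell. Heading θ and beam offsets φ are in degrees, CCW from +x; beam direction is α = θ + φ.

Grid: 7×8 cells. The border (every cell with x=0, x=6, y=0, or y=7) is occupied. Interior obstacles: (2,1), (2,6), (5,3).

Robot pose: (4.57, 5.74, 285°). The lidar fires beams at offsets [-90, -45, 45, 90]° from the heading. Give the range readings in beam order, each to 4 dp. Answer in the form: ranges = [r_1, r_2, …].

beam 1: φ=-90°, α=195°
  dir = (cos 195°, sin 195°) = (-0.9659, -0.2588); from cell (4,5)
  next x-line at t=0.5901, next y-line at t=2.8591; Δt_x=1.0353, Δt_y=3.8637
    x: enter (3,5) at t=0.5901
    x: enter (2,5) at t=1.6254
    x: enter (1,5) at t=2.6607
    y: enter (1,4) at t=2.8591
    x: enter (0,4) at t=3.6959 ← occupied
  → r_1 = 3.6959
beam 2: φ=-45°, α=240°
  dir = (cos 240°, sin 240°) = (-0.5000, -0.8660); from cell (4,5)
  next x-line at t=1.1400, next y-line at t=0.8545; Δt_x=2.0000, Δt_y=1.1547
    y: enter (4,4) at t=0.8545
    x: enter (3,4) at t=1.1400
    y: enter (3,3) at t=2.0092
    x: enter (2,3) at t=3.1400
    y: enter (2,2) at t=3.1639
    y: enter (2,1) at t=4.3186 ← occupied
  → r_2 = 4.3186
beam 3: φ=45°, α=330°
  dir = (cos 330°, sin 330°) = (0.8660, -0.5000); from cell (4,5)
  next x-line at t=0.4965, next y-line at t=1.4800; Δt_x=1.1547, Δt_y=2.0000
    x: enter (5,5) at t=0.4965
    y: enter (5,4) at t=1.4800
    x: enter (6,4) at t=1.6512 ← occupied
  → r_3 = 1.6512
beam 4: φ=90°, α=15°
  dir = (cos 15°, sin 15°) = (0.9659, 0.2588); from cell (4,5)
  next x-line at t=0.4452, next y-line at t=1.0046; Δt_x=1.0353, Δt_y=3.8637
    x: enter (5,5) at t=0.4452
    y: enter (5,6) at t=1.0046
    x: enter (6,6) at t=1.4804 ← occupied
  → r_4 = 1.4804

ranges = [3.6959, 4.3186, 1.6512, 1.4804]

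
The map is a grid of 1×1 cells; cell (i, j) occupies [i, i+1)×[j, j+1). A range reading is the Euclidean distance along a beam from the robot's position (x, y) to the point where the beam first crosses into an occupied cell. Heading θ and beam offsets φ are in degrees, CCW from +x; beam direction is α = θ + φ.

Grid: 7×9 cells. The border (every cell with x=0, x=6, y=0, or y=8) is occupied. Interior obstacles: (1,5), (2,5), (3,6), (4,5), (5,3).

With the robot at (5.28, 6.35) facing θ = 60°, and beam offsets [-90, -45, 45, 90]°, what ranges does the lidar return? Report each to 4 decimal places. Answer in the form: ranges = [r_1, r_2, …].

ranges = [0.8314, 0.7454, 1.7082, 3.3000]

beam 1: φ=-90°, α=330°
  cosα=0.8660 sinα=-0.5000 | (5,6) | tMaxX 0.8314 tMaxY 0.7000 | tΔX 1.1547 tΔY 2.0000
    t=0.7000 [y] (5,5)
    t=0.8314 [x] (6,5) — stop
  → r_1 = 0.8314
beam 2: φ=-45°, α=15°
  cosα=0.9659 sinα=0.2588 | (5,6) | tMaxX 0.7454 tMaxY 2.5114 | tΔX 1.0353 tΔY 3.8637
    t=0.7454 [x] (6,6) — stop
  → r_2 = 0.7454
beam 3: φ=45°, α=105°
  cosα=-0.2588 sinα=0.9659 | (5,6) | tMaxX 1.0818 tMaxY 0.6729 | tΔX 3.8637 tΔY 1.0353
    t=0.6729 [y] (5,7)
    t=1.0818 [x] (4,7)
    t=1.7082 [y] (4,8) — stop
  → r_3 = 1.7082
beam 4: φ=90°, α=150°
  cosα=-0.8660 sinα=0.5000 | (5,6) | tMaxX 0.3233 tMaxY 1.3000 | tΔX 1.1547 tΔY 2.0000
    t=0.3233 [x] (4,6)
    t=1.3000 [y] (4,7)
    t=1.4780 [x] (3,7)
    t=2.6327 [x] (2,7)
    t=3.3000 [y] (2,8) — stop
  → r_4 = 3.3000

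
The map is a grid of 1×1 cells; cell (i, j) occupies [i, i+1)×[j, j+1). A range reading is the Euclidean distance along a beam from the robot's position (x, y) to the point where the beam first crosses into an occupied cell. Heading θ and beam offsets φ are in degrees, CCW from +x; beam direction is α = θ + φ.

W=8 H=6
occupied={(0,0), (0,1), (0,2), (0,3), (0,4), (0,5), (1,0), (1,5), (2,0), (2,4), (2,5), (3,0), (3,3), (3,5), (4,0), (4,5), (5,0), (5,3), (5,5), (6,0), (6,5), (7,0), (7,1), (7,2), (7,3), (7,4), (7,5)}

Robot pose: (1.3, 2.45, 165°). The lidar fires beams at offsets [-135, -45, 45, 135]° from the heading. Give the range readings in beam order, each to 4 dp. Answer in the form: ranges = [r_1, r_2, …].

ranges = [1.9630, 0.6000, 0.3464, 1.6743]

beam 1: φ=-135°, α=30°
  direction (0.8660, 0.5000); cell (1,2); t to first gridline: x 0.8083, y 1.1000 (then +1.1547 / +2.0000)
    (2,2) via x @ 0.8083
    (2,3) via y @ 1.1000
    (3,3) via x @ 1.9630  # hit
  → r_1 = 1.9630
beam 2: φ=-45°, α=120°
  direction (-0.5000, 0.8660); cell (1,2); t to first gridline: x 0.6000, y 0.6351 (then +2.0000 / +1.1547)
    (0,2) via x @ 0.6000  # hit
  → r_2 = 0.6000
beam 3: φ=45°, α=210°
  direction (-0.8660, -0.5000); cell (1,2); t to first gridline: x 0.3464, y 0.9000 (then +1.1547 / +2.0000)
    (0,2) via x @ 0.3464  # hit
  → r_3 = 0.3464
beam 4: φ=135°, α=300°
  direction (0.5000, -0.8660); cell (1,2); t to first gridline: x 1.4000, y 0.5196 (then +2.0000 / +1.1547)
    (1,1) via y @ 0.5196
    (2,1) via x @ 1.4000
    (2,0) via y @ 1.6743  # hit
  → r_4 = 1.6743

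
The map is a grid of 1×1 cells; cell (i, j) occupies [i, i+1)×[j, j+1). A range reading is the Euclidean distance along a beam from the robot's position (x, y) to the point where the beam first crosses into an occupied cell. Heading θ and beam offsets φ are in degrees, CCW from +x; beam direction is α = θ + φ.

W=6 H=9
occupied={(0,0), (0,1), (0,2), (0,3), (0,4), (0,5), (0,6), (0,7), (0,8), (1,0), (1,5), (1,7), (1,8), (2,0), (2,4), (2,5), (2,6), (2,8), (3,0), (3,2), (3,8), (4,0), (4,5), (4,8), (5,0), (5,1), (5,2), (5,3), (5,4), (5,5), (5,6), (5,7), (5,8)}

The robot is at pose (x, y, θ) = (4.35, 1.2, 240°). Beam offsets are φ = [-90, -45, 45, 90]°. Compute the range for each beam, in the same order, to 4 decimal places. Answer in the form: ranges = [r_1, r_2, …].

beam 1: φ=-90°, α=150°
  d=(-0.8660,0.5000)  start (4,1)  tX=0.4041 tY=1.6000  stride 1/|dx|=1.1547 1/|dy|=2.0000
    cross x-line → (3,1), t=0.4041
    cross x-line → (2,1), t=1.5588
    cross y-line → (2,2), t=1.6000
    cross x-line → (1,2), t=2.7135
    cross y-line → (1,3), t=3.6000
    cross x-line → (0,3), t=3.8682 (wall)
  → r_1 = 3.8682
beam 2: φ=-45°, α=195°
  d=(-0.9659,-0.2588)  start (4,1)  tX=0.3623 tY=0.7727  stride 1/|dx|=1.0353 1/|dy|=3.8637
    cross x-line → (3,1), t=0.3623
    cross y-line → (3,0), t=0.7727 (wall)
  → r_2 = 0.7727
beam 3: φ=45°, α=285°
  d=(0.2588,-0.9659)  start (4,1)  tX=2.5114 tY=0.2071  stride 1/|dx|=3.8637 1/|dy|=1.0353
    cross y-line → (4,0), t=0.2071 (wall)
  → r_3 = 0.2071
beam 4: φ=90°, α=330°
  d=(0.8660,-0.5000)  start (4,1)  tX=0.7506 tY=0.4000  stride 1/|dx|=1.1547 1/|dy|=2.0000
    cross y-line → (4,0), t=0.4000 (wall)
  → r_4 = 0.4000

ranges = [3.8682, 0.7727, 0.2071, 0.4000]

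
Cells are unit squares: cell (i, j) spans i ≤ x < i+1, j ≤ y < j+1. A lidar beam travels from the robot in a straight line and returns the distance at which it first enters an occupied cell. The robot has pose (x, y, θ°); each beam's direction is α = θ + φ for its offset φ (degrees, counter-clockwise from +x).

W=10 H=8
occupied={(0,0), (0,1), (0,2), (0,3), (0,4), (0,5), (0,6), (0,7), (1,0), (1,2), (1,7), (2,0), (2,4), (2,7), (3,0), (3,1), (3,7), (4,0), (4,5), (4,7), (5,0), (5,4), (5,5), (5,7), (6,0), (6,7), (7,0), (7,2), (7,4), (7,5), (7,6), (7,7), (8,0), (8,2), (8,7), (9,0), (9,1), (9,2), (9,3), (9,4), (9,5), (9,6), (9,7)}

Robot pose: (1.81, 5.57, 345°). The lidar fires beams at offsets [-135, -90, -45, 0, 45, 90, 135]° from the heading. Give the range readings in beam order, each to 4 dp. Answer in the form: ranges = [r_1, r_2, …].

ranges = [0.9353, 2.6607, 0.6582, 3.3025, 2.8600, 1.4804, 1.6200]

beam 1: φ=-135°, α=210°
  dir = (cos 210°, sin 210°) = (-0.8660, -0.5000); from cell (1,5)
  next x-line at t=0.9353, next y-line at t=1.1400; Δt_x=1.1547, Δt_y=2.0000
    x: enter (0,5) at t=0.9353 ← occupied
  → r_1 = 0.9353
beam 2: φ=-90°, α=255°
  dir = (cos 255°, sin 255°) = (-0.2588, -0.9659); from cell (1,5)
  next x-line at t=3.1296, next y-line at t=0.5901; Δt_x=3.8637, Δt_y=1.0353
    y: enter (1,4) at t=0.5901
    y: enter (1,3) at t=1.6254
    y: enter (1,2) at t=2.6607 ← occupied
  → r_2 = 2.6607
beam 3: φ=-45°, α=300°
  dir = (cos 300°, sin 300°) = (0.5000, -0.8660); from cell (1,5)
  next x-line at t=0.3800, next y-line at t=0.6582; Δt_x=2.0000, Δt_y=1.1547
    x: enter (2,5) at t=0.3800
    y: enter (2,4) at t=0.6582 ← occupied
  → r_3 = 0.6582
beam 4: φ=0°, α=345°
  dir = (cos 345°, sin 345°) = (0.9659, -0.2588); from cell (1,5)
  next x-line at t=0.1967, next y-line at t=2.2023; Δt_x=1.0353, Δt_y=3.8637
    x: enter (2,5) at t=0.1967
    x: enter (3,5) at t=1.2320
    y: enter (3,4) at t=2.2023
    x: enter (4,4) at t=2.2673
    x: enter (5,4) at t=3.3025 ← occupied
  → r_4 = 3.3025
beam 5: φ=45°, α=30°
  dir = (cos 30°, sin 30°) = (0.8660, 0.5000); from cell (1,5)
  next x-line at t=0.2194, next y-line at t=0.8600; Δt_x=1.1547, Δt_y=2.0000
    x: enter (2,5) at t=0.2194
    y: enter (2,6) at t=0.8600
    x: enter (3,6) at t=1.3741
    x: enter (4,6) at t=2.5288
    y: enter (4,7) at t=2.8600 ← occupied
  → r_5 = 2.8600
beam 6: φ=90°, α=75°
  dir = (cos 75°, sin 75°) = (0.2588, 0.9659); from cell (1,5)
  next x-line at t=0.7341, next y-line at t=0.4452; Δt_x=3.8637, Δt_y=1.0353
    y: enter (1,6) at t=0.4452
    x: enter (2,6) at t=0.7341
    y: enter (2,7) at t=1.4804 ← occupied
  → r_6 = 1.4804
beam 7: φ=135°, α=120°
  dir = (cos 120°, sin 120°) = (-0.5000, 0.8660); from cell (1,5)
  next x-line at t=1.6200, next y-line at t=0.4965; Δt_x=2.0000, Δt_y=1.1547
    y: enter (1,6) at t=0.4965
    x: enter (0,6) at t=1.6200 ← occupied
  → r_7 = 1.6200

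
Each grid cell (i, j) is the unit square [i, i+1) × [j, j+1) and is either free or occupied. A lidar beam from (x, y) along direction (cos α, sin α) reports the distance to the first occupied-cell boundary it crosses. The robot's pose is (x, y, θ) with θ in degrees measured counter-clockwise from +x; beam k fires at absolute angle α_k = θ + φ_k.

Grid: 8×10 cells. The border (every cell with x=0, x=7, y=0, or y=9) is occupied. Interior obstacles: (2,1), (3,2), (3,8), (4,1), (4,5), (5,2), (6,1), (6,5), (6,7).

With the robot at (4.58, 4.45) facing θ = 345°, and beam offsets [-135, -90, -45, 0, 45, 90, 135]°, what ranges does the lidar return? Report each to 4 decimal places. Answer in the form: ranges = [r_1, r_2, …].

beam 1: φ=-135°, α=210°
  d=(-0.8660,-0.5000)  start (4,4)  tX=0.6697 tY=0.9000  stride 1/|dx|=1.1547 1/|dy|=2.0000
    cross x-line → (3,4), t=0.6697
    cross y-line → (3,3), t=0.9000
    cross x-line → (2,3), t=1.8244
    cross y-line → (2,2), t=2.9000
    cross x-line → (1,2), t=2.9791
    cross x-line → (0,2), t=4.1338 (wall)
  → r_1 = 4.1338
beam 2: φ=-90°, α=255°
  d=(-0.2588,-0.9659)  start (4,4)  tX=2.2409 tY=0.4659  stride 1/|dx|=3.8637 1/|dy|=1.0353
    cross y-line → (4,3), t=0.4659
    cross y-line → (4,2), t=1.5012
    cross x-line → (3,2), t=2.2409 (wall)
  → r_2 = 2.2409
beam 3: φ=-45°, α=300°
  d=(0.5000,-0.8660)  start (4,4)  tX=0.8400 tY=0.5196  stride 1/|dx|=2.0000 1/|dy|=1.1547
    cross y-line → (4,3), t=0.5196
    cross x-line → (5,3), t=0.8400
    cross y-line → (5,2), t=1.6743 (wall)
  → r_3 = 1.6743
beam 4: φ=0°, α=345°
  d=(0.9659,-0.2588)  start (4,4)  tX=0.4348 tY=1.7387  stride 1/|dx|=1.0353 1/|dy|=3.8637
    cross x-line → (5,4), t=0.4348
    cross x-line → (6,4), t=1.4701
    cross y-line → (6,3), t=1.7387
    cross x-line → (7,3), t=2.5054 (wall)
  → r_4 = 2.5054
beam 5: φ=45°, α=30°
  d=(0.8660,0.5000)  start (4,4)  tX=0.4850 tY=1.1000  stride 1/|dx|=1.1547 1/|dy|=2.0000
    cross x-line → (5,4), t=0.4850
    cross y-line → (5,5), t=1.1000
    cross x-line → (6,5), t=1.6397 (wall)
  → r_5 = 1.6397
beam 6: φ=90°, α=75°
  d=(0.2588,0.9659)  start (4,4)  tX=1.6228 tY=0.5694  stride 1/|dx|=3.8637 1/|dy|=1.0353
    cross y-line → (4,5), t=0.5694 (wall)
  → r_6 = 0.5694
beam 7: φ=135°, α=120°
  d=(-0.5000,0.8660)  start (4,4)  tX=1.1600 tY=0.6351  stride 1/|dx|=2.0000 1/|dy|=1.1547
    cross y-line → (4,5), t=0.6351 (wall)
  → r_7 = 0.6351

ranges = [4.1338, 2.2409, 1.6743, 2.5054, 1.6397, 0.5694, 0.6351]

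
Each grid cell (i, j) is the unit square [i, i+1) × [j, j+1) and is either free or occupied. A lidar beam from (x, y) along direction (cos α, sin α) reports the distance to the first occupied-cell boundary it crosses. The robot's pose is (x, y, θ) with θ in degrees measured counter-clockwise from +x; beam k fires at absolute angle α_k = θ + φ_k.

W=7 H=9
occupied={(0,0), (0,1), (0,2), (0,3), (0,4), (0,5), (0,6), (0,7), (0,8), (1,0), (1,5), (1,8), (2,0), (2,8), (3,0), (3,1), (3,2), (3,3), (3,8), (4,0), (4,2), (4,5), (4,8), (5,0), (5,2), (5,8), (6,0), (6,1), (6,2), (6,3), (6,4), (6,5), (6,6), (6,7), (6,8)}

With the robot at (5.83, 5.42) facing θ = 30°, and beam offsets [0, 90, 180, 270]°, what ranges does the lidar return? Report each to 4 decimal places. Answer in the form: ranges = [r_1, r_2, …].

beam 1: φ=0°, α=30°
  dir = (cos 30°, sin 30°) = (0.8660, 0.5000); from cell (5,5)
  next x-line at t=0.1963, next y-line at t=1.1600; Δt_x=1.1547, Δt_y=2.0000
    x: enter (6,5) at t=0.1963 ← occupied
  → r_1 = 0.1963
beam 2: φ=90°, α=120°
  dir = (cos 120°, sin 120°) = (-0.5000, 0.8660); from cell (5,5)
  next x-line at t=1.6600, next y-line at t=0.6697; Δt_x=2.0000, Δt_y=1.1547
    y: enter (5,6) at t=0.6697
    x: enter (4,6) at t=1.6600
    y: enter (4,7) at t=1.8244
    y: enter (4,8) at t=2.9791 ← occupied
  → r_2 = 2.9791
beam 3: φ=180°, α=210°
  dir = (cos 210°, sin 210°) = (-0.8660, -0.5000); from cell (5,5)
  next x-line at t=0.9584, next y-line at t=0.8400; Δt_x=1.1547, Δt_y=2.0000
    y: enter (5,4) at t=0.8400
    x: enter (4,4) at t=0.9584
    x: enter (3,4) at t=2.1131
    y: enter (3,3) at t=2.8400 ← occupied
  → r_3 = 2.8400
beam 4: φ=270°, α=300°
  dir = (cos 300°, sin 300°) = (0.5000, -0.8660); from cell (5,5)
  next x-line at t=0.3400, next y-line at t=0.4850; Δt_x=2.0000, Δt_y=1.1547
    x: enter (6,5) at t=0.3400 ← occupied
  → r_4 = 0.3400

ranges = [0.1963, 2.9791, 2.8400, 0.3400]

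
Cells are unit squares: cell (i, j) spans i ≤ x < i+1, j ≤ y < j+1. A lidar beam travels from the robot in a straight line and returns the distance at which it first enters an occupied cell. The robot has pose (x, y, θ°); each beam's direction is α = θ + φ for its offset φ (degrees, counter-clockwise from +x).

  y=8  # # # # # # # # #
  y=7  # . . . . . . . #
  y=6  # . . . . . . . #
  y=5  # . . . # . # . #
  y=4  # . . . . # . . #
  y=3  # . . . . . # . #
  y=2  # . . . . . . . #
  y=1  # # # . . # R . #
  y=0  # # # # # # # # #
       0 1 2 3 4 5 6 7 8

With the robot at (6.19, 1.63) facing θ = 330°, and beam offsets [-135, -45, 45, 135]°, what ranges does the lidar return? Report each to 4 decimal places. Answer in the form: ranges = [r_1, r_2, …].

ranges = [0.1967, 0.6522, 1.8738, 2.4536]

beam 1: φ=-135°, α=195°
  direction (-0.9659, -0.2588); cell (6,1); t to first gridline: x 0.1967, y 2.4341 (then +1.0353 / +3.8637)
    (5,1) via x @ 0.1967  # hit
  → r_1 = 0.1967
beam 2: φ=-45°, α=285°
  direction (0.2588, -0.9659); cell (6,1); t to first gridline: x 3.1296, y 0.6522 (then +3.8637 / +1.0353)
    (6,0) via y @ 0.6522  # hit
  → r_2 = 0.6522
beam 3: φ=45°, α=15°
  direction (0.9659, 0.2588); cell (6,1); t to first gridline: x 0.8386, y 1.4296 (then +1.0353 / +3.8637)
    (7,1) via x @ 0.8386
    (7,2) via y @ 1.4296
    (8,2) via x @ 1.8738  # hit
  → r_3 = 1.8738
beam 4: φ=135°, α=105°
  direction (-0.2588, 0.9659); cell (6,1); t to first gridline: x 0.7341, y 0.3831 (then +3.8637 / +1.0353)
    (6,2) via y @ 0.3831
    (5,2) via x @ 0.7341
    (5,3) via y @ 1.4183
    (5,4) via y @ 2.4536  # hit
  → r_4 = 2.4536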